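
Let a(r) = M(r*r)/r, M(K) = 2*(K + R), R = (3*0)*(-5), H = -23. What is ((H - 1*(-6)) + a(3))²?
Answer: 121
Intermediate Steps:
R = 0 (R = 0*(-5) = 0)
M(K) = 2*K (M(K) = 2*(K + 0) = 2*K)
a(r) = 2*r (a(r) = (2*(r*r))/r = (2*r²)/r = 2*r)
((H - 1*(-6)) + a(3))² = ((-23 - 1*(-6)) + 2*3)² = ((-23 + 6) + 6)² = (-17 + 6)² = (-11)² = 121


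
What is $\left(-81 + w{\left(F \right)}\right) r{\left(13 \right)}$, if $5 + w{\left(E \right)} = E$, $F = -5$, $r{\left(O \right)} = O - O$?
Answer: $0$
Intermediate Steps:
$r{\left(O \right)} = 0$
$w{\left(E \right)} = -5 + E$
$\left(-81 + w{\left(F \right)}\right) r{\left(13 \right)} = \left(-81 - 10\right) 0 = \left(-91\right) 0 = 0$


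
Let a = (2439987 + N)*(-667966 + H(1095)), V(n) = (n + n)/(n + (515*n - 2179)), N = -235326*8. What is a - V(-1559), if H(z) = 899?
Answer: -299909801831356957/806623 ≈ -3.7181e+11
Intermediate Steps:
N = -1882608
V(n) = 2*n/(-2179 + 516*n) (V(n) = (2*n)/(n + (-2179 + 515*n)) = (2*n)/(-2179 + 516*n) = 2*n/(-2179 + 516*n))
a = -371809137393 (a = (2439987 - 1882608)*(-667966 + 899) = 557379*(-667067) = -371809137393)
a - V(-1559) = -371809137393 - 2*(-1559)/(-2179 + 516*(-1559)) = -371809137393 - 2*(-1559)/(-2179 - 804444) = -371809137393 - 2*(-1559)/(-806623) = -371809137393 - 2*(-1559)*(-1)/806623 = -371809137393 - 1*3118/806623 = -371809137393 - 3118/806623 = -299909801831356957/806623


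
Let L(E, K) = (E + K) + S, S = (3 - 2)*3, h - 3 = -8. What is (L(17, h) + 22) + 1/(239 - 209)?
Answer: 1111/30 ≈ 37.033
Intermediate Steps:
h = -5 (h = 3 - 8 = -5)
S = 3 (S = 1*3 = 3)
L(E, K) = 3 + E + K (L(E, K) = (E + K) + 3 = 3 + E + K)
(L(17, h) + 22) + 1/(239 - 209) = ((3 + 17 - 5) + 22) + 1/(239 - 209) = (15 + 22) + 1/30 = 37 + 1/30 = 1111/30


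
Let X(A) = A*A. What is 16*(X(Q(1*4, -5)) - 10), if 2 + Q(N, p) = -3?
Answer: 240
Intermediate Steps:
Q(N, p) = -5 (Q(N, p) = -2 - 3 = -5)
X(A) = A**2
16*(X(Q(1*4, -5)) - 10) = 16*((-5)**2 - 10) = 16*(25 - 10) = 16*15 = 240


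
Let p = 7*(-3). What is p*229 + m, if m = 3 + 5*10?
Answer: -4756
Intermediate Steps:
p = -21
m = 53 (m = 3 + 50 = 53)
p*229 + m = -21*229 + 53 = -4809 + 53 = -4756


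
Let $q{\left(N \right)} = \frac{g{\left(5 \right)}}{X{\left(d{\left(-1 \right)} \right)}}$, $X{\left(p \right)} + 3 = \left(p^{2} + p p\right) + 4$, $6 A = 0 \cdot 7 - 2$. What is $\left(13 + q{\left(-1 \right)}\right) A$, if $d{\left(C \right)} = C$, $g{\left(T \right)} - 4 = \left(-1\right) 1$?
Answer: $- \frac{14}{3} \approx -4.6667$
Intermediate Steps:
$g{\left(T \right)} = 3$ ($g{\left(T \right)} = 4 - 1 = 3$)
$A = - \frac{1}{3}$ ($A = \frac{0 \cdot 7 - 2}{6} = \frac{0 - 2}{6} = \frac{1}{6} \left(-2\right) = - \frac{1}{3} \approx -0.33333$)
$X{\left(p \right)} = 1 + 2 p^{2}$ ($X{\left(p \right)} = -3 + \left(\left(p^{2} + p p\right) + 4\right) = -3 + \left(\left(p^{2} + p^{2}\right) + 4\right) = -3 + \left(2 p^{2} + 4\right) = -3 + \left(4 + 2 p^{2}\right) = 1 + 2 p^{2}$)
$q{\left(N \right)} = 1$ ($q{\left(N \right)} = \frac{3}{1 + 2 \left(-1\right)^{2}} = \frac{3}{1 + 2 \cdot 1} = \frac{3}{1 + 2} = \frac{3}{3} = 3 \cdot \frac{1}{3} = 1$)
$\left(13 + q{\left(-1 \right)}\right) A = \left(13 + 1\right) \left(- \frac{1}{3}\right) = 14 \left(- \frac{1}{3}\right) = - \frac{14}{3}$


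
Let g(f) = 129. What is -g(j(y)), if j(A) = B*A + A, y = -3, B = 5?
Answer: -129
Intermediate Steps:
j(A) = 6*A (j(A) = 5*A + A = 6*A)
-g(j(y)) = -1*129 = -129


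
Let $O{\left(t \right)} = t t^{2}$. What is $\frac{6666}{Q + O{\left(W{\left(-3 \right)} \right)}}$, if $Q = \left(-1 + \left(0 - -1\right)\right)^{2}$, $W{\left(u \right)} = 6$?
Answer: $\frac{1111}{36} \approx 30.861$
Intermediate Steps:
$O{\left(t \right)} = t^{3}$
$Q = 0$ ($Q = \left(-1 + \left(0 + 1\right)\right)^{2} = \left(-1 + 1\right)^{2} = 0^{2} = 0$)
$\frac{6666}{Q + O{\left(W{\left(-3 \right)} \right)}} = \frac{6666}{0 + 6^{3}} = \frac{6666}{0 + 216} = \frac{6666}{216} = 6666 \cdot \frac{1}{216} = \frac{1111}{36}$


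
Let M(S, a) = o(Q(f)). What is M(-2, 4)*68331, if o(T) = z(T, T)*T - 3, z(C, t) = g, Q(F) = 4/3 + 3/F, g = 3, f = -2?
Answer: -478317/2 ≈ -2.3916e+5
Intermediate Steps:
Q(F) = 4/3 + 3/F (Q(F) = 4*(⅓) + 3/F = 4/3 + 3/F)
z(C, t) = 3
o(T) = -3 + 3*T (o(T) = 3*T - 3 = -3 + 3*T)
M(S, a) = -7/2 (M(S, a) = -3 + 3*(4/3 + 3/(-2)) = -3 + 3*(4/3 + 3*(-½)) = -3 + 3*(4/3 - 3/2) = -3 + 3*(-⅙) = -3 - ½ = -7/2)
M(-2, 4)*68331 = -7/2*68331 = -478317/2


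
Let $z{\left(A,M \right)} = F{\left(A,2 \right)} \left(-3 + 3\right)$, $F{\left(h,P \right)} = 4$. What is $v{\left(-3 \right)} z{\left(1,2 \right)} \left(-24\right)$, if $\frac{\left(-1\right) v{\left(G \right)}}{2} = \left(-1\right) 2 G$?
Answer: $0$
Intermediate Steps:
$z{\left(A,M \right)} = 0$ ($z{\left(A,M \right)} = 4 \left(-3 + 3\right) = 4 \cdot 0 = 0$)
$v{\left(G \right)} = 4 G$ ($v{\left(G \right)} = - 2 \left(-1\right) 2 G = - 2 \left(- 2 G\right) = 4 G$)
$v{\left(-3 \right)} z{\left(1,2 \right)} \left(-24\right) = 4 \left(-3\right) 0 \left(-24\right) = \left(-12\right) 0 \left(-24\right) = 0 \left(-24\right) = 0$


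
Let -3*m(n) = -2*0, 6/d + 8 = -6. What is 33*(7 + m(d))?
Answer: 231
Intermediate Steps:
d = -3/7 (d = 6/(-8 - 6) = 6/(-14) = 6*(-1/14) = -3/7 ≈ -0.42857)
m(n) = 0 (m(n) = -(-2)*0/3 = -⅓*0 = 0)
33*(7 + m(d)) = 33*(7 + 0) = 33*7 = 231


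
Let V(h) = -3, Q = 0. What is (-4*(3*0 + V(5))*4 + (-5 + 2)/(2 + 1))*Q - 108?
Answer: -108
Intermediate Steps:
(-4*(3*0 + V(5))*4 + (-5 + 2)/(2 + 1))*Q - 108 = (-4*(3*0 - 3)*4 + (-5 + 2)/(2 + 1))*0 - 108 = (-4*(0 - 3)*4 - 3/3)*0 - 108 = (-4*(-3)*4 - 3*⅓)*0 - 108 = (12*4 - 1)*0 - 108 = (48 - 1)*0 - 108 = 47*0 - 108 = 0 - 108 = -108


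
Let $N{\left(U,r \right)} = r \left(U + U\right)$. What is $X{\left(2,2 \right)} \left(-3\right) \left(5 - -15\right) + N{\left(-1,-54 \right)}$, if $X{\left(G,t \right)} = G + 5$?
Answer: $-312$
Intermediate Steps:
$N{\left(U,r \right)} = 2 U r$ ($N{\left(U,r \right)} = r 2 U = 2 U r$)
$X{\left(G,t \right)} = 5 + G$
$X{\left(2,2 \right)} \left(-3\right) \left(5 - -15\right) + N{\left(-1,-54 \right)} = \left(5 + 2\right) \left(-3\right) \left(5 - -15\right) + 2 \left(-1\right) \left(-54\right) = 7 \left(-3\right) \left(5 + 15\right) + 108 = \left(-21\right) 20 + 108 = -420 + 108 = -312$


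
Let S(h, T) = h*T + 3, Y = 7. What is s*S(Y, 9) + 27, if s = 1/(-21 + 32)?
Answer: 33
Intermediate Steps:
S(h, T) = 3 + T*h (S(h, T) = T*h + 3 = 3 + T*h)
s = 1/11 ≈ 0.090909
s*S(Y, 9) + 27 = (3 + 9*7)/11 + 27 = (3 + 63)/11 + 27 = (1/11)*66 + 27 = 6 + 27 = 33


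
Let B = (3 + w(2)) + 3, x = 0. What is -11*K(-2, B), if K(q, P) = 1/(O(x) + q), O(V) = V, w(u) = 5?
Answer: 11/2 ≈ 5.5000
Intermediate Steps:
B = 11 (B = (3 + 5) + 3 = 8 + 3 = 11)
K(q, P) = 1/q (K(q, P) = 1/(0 + q) = 1/q)
-11*K(-2, B) = -11/(-2) = -11*(-½) = 11/2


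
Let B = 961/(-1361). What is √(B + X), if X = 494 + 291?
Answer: 4*√90797754/1361 ≈ 28.005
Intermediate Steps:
B = -961/1361 (B = 961*(-1/1361) = -961/1361 ≈ -0.70610)
X = 785
√(B + X) = √(-961/1361 + 785) = √(1067424/1361) = 4*√90797754/1361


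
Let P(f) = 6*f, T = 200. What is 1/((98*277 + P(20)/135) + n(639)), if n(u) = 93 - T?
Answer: 9/243359 ≈ 3.6982e-5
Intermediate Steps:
n(u) = -107 (n(u) = 93 - 1*200 = 93 - 200 = -107)
1/((98*277 + P(20)/135) + n(639)) = 1/((98*277 + (6*20)/135) - 107) = 1/((27146 + 120*(1/135)) - 107) = 1/((27146 + 8/9) - 107) = 1/(244322/9 - 107) = 1/(243359/9) = 9/243359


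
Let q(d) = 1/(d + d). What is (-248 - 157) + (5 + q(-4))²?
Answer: -24399/64 ≈ -381.23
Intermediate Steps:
q(d) = 1/(2*d)
(-248 - 157) + (5 + q(-4))² = (-248 - 157) + (5 + (½)/(-4))² = -405 + (5 + (½)*(-¼))² = -405 + (5 - ⅛)² = -405 + (39/8)² = -405 + 1521/64 = -24399/64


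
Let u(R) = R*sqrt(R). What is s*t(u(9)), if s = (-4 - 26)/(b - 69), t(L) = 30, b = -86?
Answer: 180/31 ≈ 5.8064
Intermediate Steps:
u(R) = R**(3/2)
s = 6/31 (s = (-4 - 26)/(-86 - 69) = -30/(-155) = -30*(-1/155) = 6/31 ≈ 0.19355)
s*t(u(9)) = (6/31)*30 = 180/31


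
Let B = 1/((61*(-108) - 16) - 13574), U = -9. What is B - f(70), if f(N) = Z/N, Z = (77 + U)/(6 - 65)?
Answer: 11593/706230 ≈ 0.016415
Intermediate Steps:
Z = -68/59 (Z = (77 - 9)/(6 - 65) = 68/(-59) = 68*(-1/59) = -68/59 ≈ -1.1525)
f(N) = -68/(59*N)
B = -1/20178 (B = 1/((-6588 - 16) - 13574) = 1/(-6604 - 13574) = 1/(-20178) = -1/20178 ≈ -4.9559e-5)
B - f(70) = -1/20178 - (-68)/(59*70) = -1/20178 - 1*(-34/2065) = -1/20178 + 34/2065 = 11593/706230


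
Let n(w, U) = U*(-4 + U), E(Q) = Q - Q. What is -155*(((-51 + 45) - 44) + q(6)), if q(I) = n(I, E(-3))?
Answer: 7750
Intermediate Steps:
E(Q) = 0
q(I) = 0 (q(I) = 0*(-4 + 0) = 0*(-4) = 0)
-155*(((-51 + 45) - 44) + q(6)) = -155*(((-51 + 45) - 44) + 0) = -155*((-6 - 44) + 0) = -155*(-50 + 0) = -155*(-50) = 7750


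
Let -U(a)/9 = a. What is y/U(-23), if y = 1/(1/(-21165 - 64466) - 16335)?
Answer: -85631/289547953902 ≈ -2.9574e-7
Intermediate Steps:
U(a) = -9*a
y = -85631/1398782386 (y = 1/(1/(-85631) - 16335) = 1/(-1/85631 - 16335) = 1/(-1398782386/85631) = -85631/1398782386 ≈ -6.1218e-5)
y/U(-23) = -85631/(1398782386*((-9*(-23)))) = -85631/1398782386/207 = -85631/1398782386*1/207 = -85631/289547953902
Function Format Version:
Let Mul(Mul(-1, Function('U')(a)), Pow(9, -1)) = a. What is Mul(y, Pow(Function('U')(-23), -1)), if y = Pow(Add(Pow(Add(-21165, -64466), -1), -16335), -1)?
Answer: Rational(-85631, 289547953902) ≈ -2.9574e-7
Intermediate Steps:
Function('U')(a) = Mul(-9, a)
y = Rational(-85631, 1398782386) (y = Pow(Add(Pow(-85631, -1), -16335), -1) = Pow(Add(Rational(-1, 85631), -16335), -1) = Pow(Rational(-1398782386, 85631), -1) = Rational(-85631, 1398782386) ≈ -6.1218e-5)
Mul(y, Pow(Function('U')(-23), -1)) = Mul(Rational(-85631, 1398782386), Pow(Mul(-9, -23), -1)) = Mul(Rational(-85631, 1398782386), Pow(207, -1)) = Mul(Rational(-85631, 1398782386), Rational(1, 207)) = Rational(-85631, 289547953902)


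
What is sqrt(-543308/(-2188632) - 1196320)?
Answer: I*sqrt(358156452730742814)/547158 ≈ 1093.8*I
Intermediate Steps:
sqrt(-543308/(-2188632) - 1196320) = sqrt(-543308*(-1/2188632) - 1196320) = sqrt(135827/547158 - 1196320) = sqrt(-654575922733/547158) = I*sqrt(358156452730742814)/547158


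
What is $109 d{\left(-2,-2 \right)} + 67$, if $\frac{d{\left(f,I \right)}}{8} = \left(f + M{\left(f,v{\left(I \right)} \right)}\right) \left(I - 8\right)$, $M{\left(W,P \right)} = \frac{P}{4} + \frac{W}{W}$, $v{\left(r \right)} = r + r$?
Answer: $17507$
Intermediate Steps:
$v{\left(r \right)} = 2 r$
$M{\left(W,P \right)} = 1 + \frac{P}{4}$ ($M{\left(W,P \right)} = P \frac{1}{4} + 1 = \frac{P}{4} + 1 = 1 + \frac{P}{4}$)
$d{\left(f,I \right)} = 8 \left(-8 + I\right) \left(1 + f + \frac{I}{2}\right)$ ($d{\left(f,I \right)} = 8 \left(f + \left(1 + \frac{2 I}{4}\right)\right) \left(I - 8\right) = 8 \left(f + \left(1 + \frac{I}{2}\right)\right) \left(-8 + I\right) = 8 \left(1 + f + \frac{I}{2}\right) \left(-8 + I\right) = 8 \left(-8 + I\right) \left(1 + f + \frac{I}{2}\right)$)
$109 d{\left(-2,-2 \right)} + 67 = 109 \left(-64 - -128 - -48 + 4 \left(-2\right)^{2} + 8 \left(-2\right) \left(-2\right)\right) + 67 = 109 \left(-64 + 128 + 48 + 4 \cdot 4 + 32\right) + 67 = 109 \left(-64 + 128 + 48 + 16 + 32\right) + 67 = 109 \cdot 160 + 67 = 17440 + 67 = 17507$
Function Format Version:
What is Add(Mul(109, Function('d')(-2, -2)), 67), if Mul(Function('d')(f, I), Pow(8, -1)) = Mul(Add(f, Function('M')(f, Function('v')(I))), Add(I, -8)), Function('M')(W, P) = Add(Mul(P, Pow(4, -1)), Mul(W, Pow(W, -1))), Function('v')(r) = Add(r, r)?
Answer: 17507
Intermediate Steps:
Function('v')(r) = Mul(2, r)
Function('M')(W, P) = Add(1, Mul(Rational(1, 4), P)) (Function('M')(W, P) = Add(Mul(P, Rational(1, 4)), 1) = Add(Mul(Rational(1, 4), P), 1) = Add(1, Mul(Rational(1, 4), P)))
Function('d')(f, I) = Mul(8, Add(-8, I), Add(1, f, Mul(Rational(1, 2), I))) (Function('d')(f, I) = Mul(8, Mul(Add(f, Add(1, Mul(Rational(1, 4), Mul(2, I)))), Add(I, -8))) = Mul(8, Mul(Add(f, Add(1, Mul(Rational(1, 2), I))), Add(-8, I))) = Mul(8, Mul(Add(1, f, Mul(Rational(1, 2), I)), Add(-8, I))) = Mul(8, Mul(Add(-8, I), Add(1, f, Mul(Rational(1, 2), I)))) = Mul(8, Add(-8, I), Add(1, f, Mul(Rational(1, 2), I))))
Add(Mul(109, Function('d')(-2, -2)), 67) = Add(Mul(109, Add(-64, Mul(-64, -2), Mul(-24, -2), Mul(4, Pow(-2, 2)), Mul(8, -2, -2))), 67) = Add(Mul(109, Add(-64, 128, 48, Mul(4, 4), 32)), 67) = Add(Mul(109, Add(-64, 128, 48, 16, 32)), 67) = Add(Mul(109, 160), 67) = Add(17440, 67) = 17507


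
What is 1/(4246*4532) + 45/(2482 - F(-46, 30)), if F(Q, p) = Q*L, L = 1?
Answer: 108241471/6080747552 ≈ 0.017801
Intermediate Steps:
F(Q, p) = Q (F(Q, p) = Q*1 = Q)
1/(4246*4532) + 45/(2482 - F(-46, 30)) = 1/(4246*4532) + 45/(2482 - 1*(-46)) = (1/4246)*(1/4532) + 45/(2482 + 46) = 1/19242872 + 45/2528 = 108241471/6080747552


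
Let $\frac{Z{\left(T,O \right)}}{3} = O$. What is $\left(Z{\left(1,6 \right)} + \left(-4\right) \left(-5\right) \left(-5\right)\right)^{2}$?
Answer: $6724$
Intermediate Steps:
$Z{\left(T,O \right)} = 3 O$
$\left(Z{\left(1,6 \right)} + \left(-4\right) \left(-5\right) \left(-5\right)\right)^{2} = \left(3 \cdot 6 + \left(-4\right) \left(-5\right) \left(-5\right)\right)^{2} = \left(18 + 20 \left(-5\right)\right)^{2} = \left(18 - 100\right)^{2} = \left(-82\right)^{2} = 6724$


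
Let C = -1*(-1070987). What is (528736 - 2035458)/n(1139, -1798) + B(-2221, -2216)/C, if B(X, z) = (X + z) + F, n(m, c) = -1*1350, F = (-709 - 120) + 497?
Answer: 806836618232/722916225 ≈ 1116.1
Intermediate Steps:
F = -332 (F = -829 + 497 = -332)
n(m, c) = -1350
B(X, z) = -332 + X + z (B(X, z) = (X + z) - 332 = -332 + X + z)
C = 1070987
(528736 - 2035458)/n(1139, -1798) + B(-2221, -2216)/C = (528736 - 2035458)/(-1350) + (-332 - 2221 - 2216)/1070987 = -1506722*(-1/1350) - 4769*1/1070987 = 753361/675 - 4769/1070987 = 806836618232/722916225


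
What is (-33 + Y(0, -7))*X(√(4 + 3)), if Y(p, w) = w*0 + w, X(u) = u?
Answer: -40*√7 ≈ -105.83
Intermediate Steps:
Y(p, w) = w (Y(p, w) = 0 + w = w)
(-33 + Y(0, -7))*X(√(4 + 3)) = (-33 - 7)*√(4 + 3) = -40*√7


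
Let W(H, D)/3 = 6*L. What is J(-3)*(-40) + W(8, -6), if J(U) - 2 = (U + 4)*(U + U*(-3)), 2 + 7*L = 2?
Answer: -320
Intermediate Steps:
L = 0 (L = -2/7 + (⅐)*2 = -2/7 + 2/7 = 0)
J(U) = 2 - 2*U*(4 + U) (J(U) = 2 + (U + 4)*(U + U*(-3)) = 2 + (4 + U)*(U - 3*U) = 2 + (4 + U)*(-2*U) = 2 - 2*U*(4 + U))
W(H, D) = 0 (W(H, D) = 3*(6*0) = 3*0 = 0)
J(-3)*(-40) + W(8, -6) = (2 - 8*(-3) - 2*(-3)²)*(-40) + 0 = (2 + 24 - 2*9)*(-40) + 0 = (2 + 24 - 18)*(-40) + 0 = 8*(-40) + 0 = -320 + 0 = -320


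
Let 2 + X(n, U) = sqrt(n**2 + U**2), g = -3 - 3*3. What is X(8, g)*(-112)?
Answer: 224 - 448*sqrt(13) ≈ -1391.3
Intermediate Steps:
g = -12 (g = -3 - 9 = -12)
X(n, U) = -2 + sqrt(U**2 + n**2) (X(n, U) = -2 + sqrt(n**2 + U**2) = -2 + sqrt(U**2 + n**2))
X(8, g)*(-112) = (-2 + sqrt((-12)**2 + 8**2))*(-112) = (-2 + sqrt(144 + 64))*(-112) = (-2 + sqrt(208))*(-112) = (-2 + 4*sqrt(13))*(-112) = 224 - 448*sqrt(13)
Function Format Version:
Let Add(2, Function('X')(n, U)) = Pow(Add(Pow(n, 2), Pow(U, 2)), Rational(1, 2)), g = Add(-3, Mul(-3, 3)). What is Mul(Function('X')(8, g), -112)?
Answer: Add(224, Mul(-448, Pow(13, Rational(1, 2)))) ≈ -1391.3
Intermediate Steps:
g = -12 (g = Add(-3, -9) = -12)
Function('X')(n, U) = Add(-2, Pow(Add(Pow(U, 2), Pow(n, 2)), Rational(1, 2))) (Function('X')(n, U) = Add(-2, Pow(Add(Pow(n, 2), Pow(U, 2)), Rational(1, 2))) = Add(-2, Pow(Add(Pow(U, 2), Pow(n, 2)), Rational(1, 2))))
Mul(Function('X')(8, g), -112) = Mul(Add(-2, Pow(Add(Pow(-12, 2), Pow(8, 2)), Rational(1, 2))), -112) = Mul(Add(-2, Pow(Add(144, 64), Rational(1, 2))), -112) = Mul(Add(-2, Pow(208, Rational(1, 2))), -112) = Mul(Add(-2, Mul(4, Pow(13, Rational(1, 2)))), -112) = Add(224, Mul(-448, Pow(13, Rational(1, 2))))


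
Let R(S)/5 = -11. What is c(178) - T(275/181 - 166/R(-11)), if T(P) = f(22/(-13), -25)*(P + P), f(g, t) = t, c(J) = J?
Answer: 806108/1991 ≈ 404.88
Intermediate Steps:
R(S) = -55 (R(S) = 5*(-11) = -55)
T(P) = -50*P (T(P) = -25*(P + P) = -50*P)
c(178) - T(275/181 - 166/R(-11)) = 178 - (-50)*(275/181 - 166/(-55)) = 178 - (-50)*(275*(1/181) - 166*(-1/55)) = 178 - (-50)*(275/181 + 166/55) = 178 - (-50)*45171/9955 = 178 - 1*(-451710/1991) = 178 + 451710/1991 = 806108/1991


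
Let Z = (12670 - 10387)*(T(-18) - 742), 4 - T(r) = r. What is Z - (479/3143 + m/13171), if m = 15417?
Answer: -68045888347820/41396453 ≈ -1.6438e+6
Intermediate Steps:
T(r) = 4 - r
Z = -1643760 (Z = (12670 - 10387)*((4 - 1*(-18)) - 742) = 2283*((4 + 18) - 742) = 2283*(22 - 742) = 2283*(-720) = -1643760)
Z - (479/3143 + m/13171) = -1643760 - (479/3143 + 15417/13171) = -1643760 - 1*54764540/41396453 = -1643760 - 54764540/41396453 = -68045888347820/41396453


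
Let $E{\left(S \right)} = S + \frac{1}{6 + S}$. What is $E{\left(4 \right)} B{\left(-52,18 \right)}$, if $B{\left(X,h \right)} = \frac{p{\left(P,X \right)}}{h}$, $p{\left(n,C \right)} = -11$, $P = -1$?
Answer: $- \frac{451}{180} \approx -2.5056$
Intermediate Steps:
$B{\left(X,h \right)} = - \frac{11}{h}$
$E{\left(4 \right)} B{\left(-52,18 \right)} = \frac{1 + 4^{2} + 6 \cdot 4}{6 + 4} \left(- \frac{11}{18}\right) = \frac{1 + 16 + 24}{10} \left(\left(-11\right) \frac{1}{18}\right) = \frac{1}{10} \cdot 41 \left(- \frac{11}{18}\right) = \frac{41}{10} \left(- \frac{11}{18}\right) = - \frac{451}{180}$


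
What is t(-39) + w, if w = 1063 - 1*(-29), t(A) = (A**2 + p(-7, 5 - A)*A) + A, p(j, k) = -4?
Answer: 2730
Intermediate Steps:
t(A) = A**2 - 3*A (t(A) = (A**2 - 4*A) + A = A**2 - 3*A)
w = 1092 (w = 1063 + 29 = 1092)
t(-39) + w = -39*(-3 - 39) + 1092 = -39*(-42) + 1092 = 1638 + 1092 = 2730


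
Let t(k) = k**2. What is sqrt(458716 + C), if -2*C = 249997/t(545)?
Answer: sqrt(544999979606)/1090 ≈ 677.29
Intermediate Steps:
C = -249997/594050 (C = -249997/(2*(545**2)) = -249997/(2*297025) = -1/2*249997/297025 = -249997/594050 ≈ -0.42084)
sqrt(458716 + C) = sqrt(458716 - 249997/594050) = sqrt(272499989803/594050) = sqrt(544999979606)/1090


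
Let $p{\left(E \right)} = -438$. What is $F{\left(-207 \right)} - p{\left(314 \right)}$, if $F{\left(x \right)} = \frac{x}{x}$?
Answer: $439$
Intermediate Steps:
$F{\left(x \right)} = 1$
$F{\left(-207 \right)} - p{\left(314 \right)} = 1 - -438 = 1 + 438 = 439$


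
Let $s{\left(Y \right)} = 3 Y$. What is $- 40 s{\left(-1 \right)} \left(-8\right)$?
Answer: $-960$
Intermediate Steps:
$- 40 s{\left(-1 \right)} \left(-8\right) = - 40 \cdot 3 \left(-1\right) \left(-8\right) = \left(-40\right) \left(-3\right) \left(-8\right) = 120 \left(-8\right) = -960$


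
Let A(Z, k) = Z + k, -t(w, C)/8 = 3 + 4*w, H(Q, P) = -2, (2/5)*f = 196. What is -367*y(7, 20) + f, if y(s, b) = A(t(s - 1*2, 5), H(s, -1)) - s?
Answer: 71321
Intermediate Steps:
f = 490 (f = (5/2)*196 = 490)
t(w, C) = -24 - 32*w (t(w, C) = -8*(3 + 4*w) = -24 - 32*w)
y(s, b) = 38 - 33*s (y(s, b) = ((-24 - 32*(s - 1*2)) - 2) - s = ((-24 - 32*(s - 2)) - 2) - s = ((-24 - 32*(-2 + s)) - 2) - s = ((-24 + (64 - 32*s)) - 2) - s = ((40 - 32*s) - 2) - s = (38 - 32*s) - s = 38 - 33*s)
-367*y(7, 20) + f = -367*(38 - 33*7) + 490 = -367*(38 - 231) + 490 = -367*(-193) + 490 = 70831 + 490 = 71321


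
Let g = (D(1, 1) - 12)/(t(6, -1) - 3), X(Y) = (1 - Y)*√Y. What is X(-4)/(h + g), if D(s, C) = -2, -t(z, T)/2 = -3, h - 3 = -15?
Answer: -3*I/5 ≈ -0.6*I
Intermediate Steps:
h = -12 (h = 3 - 15 = -12)
X(Y) = √Y*(1 - Y)
t(z, T) = 6 (t(z, T) = -2*(-3) = 6)
g = -14/3 (g = (-2 - 12)/(6 - 3) = -14/3 ≈ -4.6667)
X(-4)/(h + g) = (√(-4)*(1 - 1*(-4)))/(-12 - 14/3) = ((2*I)*(1 + 4))/(-50/3) = -3*2*I*5/50 = -3*I/5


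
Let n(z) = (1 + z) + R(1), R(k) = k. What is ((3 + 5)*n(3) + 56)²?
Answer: 9216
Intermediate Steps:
n(z) = 2 + z (n(z) = (1 + z) + 1 = 2 + z)
((3 + 5)*n(3) + 56)² = ((3 + 5)*(2 + 3) + 56)² = (8*5 + 56)² = (40 + 56)² = 96² = 9216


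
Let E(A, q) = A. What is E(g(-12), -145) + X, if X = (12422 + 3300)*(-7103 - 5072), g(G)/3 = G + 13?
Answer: -191415347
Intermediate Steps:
g(G) = 39 + 3*G (g(G) = 3*(G + 13) = 3*(13 + G) = 39 + 3*G)
X = -191415350 (X = 15722*(-12175) = -191415350)
E(g(-12), -145) + X = (39 + 3*(-12)) - 191415350 = (39 - 36) - 191415350 = 3 - 191415350 = -191415347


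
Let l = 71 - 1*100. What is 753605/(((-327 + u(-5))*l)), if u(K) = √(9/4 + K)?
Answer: 985715340/12404083 + 1507210*I*√11/12404083 ≈ 79.467 + 0.403*I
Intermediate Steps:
u(K) = √(9/4 + K) (u(K) = √(9*(¼) + K) = √(9/4 + K))
l = -29 (l = 71 - 100 = -29)
753605/(((-327 + u(-5))*l)) = 753605/(((-327 + √(9 + 4*(-5))/2)*(-29))) = 753605/(((-327 + √(9 - 20)/2)*(-29))) = 753605/(((-327 + √(-11)/2)*(-29))) = 753605/(((-327 + (I*√11)/2)*(-29))) = 753605/(((-327 + I*√11/2)*(-29))) = 753605/(9483 - 29*I*√11/2)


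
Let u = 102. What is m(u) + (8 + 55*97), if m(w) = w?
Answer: 5445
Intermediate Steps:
m(u) + (8 + 55*97) = 102 + (8 + 55*97) = 102 + (8 + 5335) = 102 + 5343 = 5445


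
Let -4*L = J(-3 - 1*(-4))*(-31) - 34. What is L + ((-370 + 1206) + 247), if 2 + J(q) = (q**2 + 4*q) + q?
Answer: 2245/2 ≈ 1122.5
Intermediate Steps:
J(q) = -2 + q**2 + 5*q (J(q) = -2 + ((q**2 + 4*q) + q) = -2 + (q**2 + 5*q) = -2 + q**2 + 5*q)
L = 79/2 (L = -((-2 + (-3 - 1*(-4))**2 + 5*(-3 - 1*(-4)))*(-31) - 34)/4 = -((-2 + (-3 + 4)**2 + 5*(-3 + 4))*(-31) - 34)/4 = -((-2 + 1**2 + 5*1)*(-31) - 34)/4 = -((-2 + 1 + 5)*(-31) - 34)/4 = -(4*(-31) - 34)/4 = -(-124 - 34)/4 = -1/4*(-158) = 79/2 ≈ 39.500)
L + ((-370 + 1206) + 247) = 79/2 + ((-370 + 1206) + 247) = 79/2 + (836 + 247) = 79/2 + 1083 = 2245/2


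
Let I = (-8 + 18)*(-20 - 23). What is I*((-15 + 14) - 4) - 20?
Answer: 2130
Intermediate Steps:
I = -430 (I = 10*(-43) = -430)
I*((-15 + 14) - 4) - 20 = -430*((-15 + 14) - 4) - 20 = -430*(-1 - 4) - 20 = -430*(-5) - 20 = 2150 - 20 = 2130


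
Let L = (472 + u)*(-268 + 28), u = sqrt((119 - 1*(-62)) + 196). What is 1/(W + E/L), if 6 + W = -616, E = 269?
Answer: -612942349440/381251599340557 - 64560*sqrt(377)/4956270791427241 ≈ -0.0016077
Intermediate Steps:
W = -622 (W = -6 - 616 = -622)
u = sqrt(377) (u = sqrt((119 + 62) + 196) = sqrt(181 + 196) = sqrt(377) ≈ 19.416)
L = -113280 - 240*sqrt(377) (L = (472 + sqrt(377))*(-268 + 28) = (472 + sqrt(377))*(-240) = -113280 - 240*sqrt(377) ≈ -1.1794e+5)
1/(W + E/L) = 1/(-622 + 269/(-113280 - 240*sqrt(377)))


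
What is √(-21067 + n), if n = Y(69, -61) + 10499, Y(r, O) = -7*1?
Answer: 15*I*√47 ≈ 102.83*I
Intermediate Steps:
Y(r, O) = -7
n = 10492 (n = -7 + 10499 = 10492)
√(-21067 + n) = √(-21067 + 10492) = √(-10575) = 15*I*√47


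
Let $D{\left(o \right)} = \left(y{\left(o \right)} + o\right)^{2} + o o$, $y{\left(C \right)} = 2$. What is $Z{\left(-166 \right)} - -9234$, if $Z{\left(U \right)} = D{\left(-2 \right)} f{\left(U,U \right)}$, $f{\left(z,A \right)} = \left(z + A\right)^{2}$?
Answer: $450130$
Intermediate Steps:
$f{\left(z,A \right)} = \left(A + z\right)^{2}$
$D{\left(o \right)} = o^{2} + \left(2 + o\right)^{2}$ ($D{\left(o \right)} = \left(2 + o\right)^{2} + o o = \left(2 + o\right)^{2} + o^{2} = o^{2} + \left(2 + o\right)^{2}$)
$Z{\left(U \right)} = 16 U^{2}$ ($Z{\left(U \right)} = \left(\left(-2\right)^{2} + \left(2 - 2\right)^{2}\right) \left(U + U\right)^{2} = \left(4 + 0^{2}\right) \left(2 U\right)^{2} = \left(4 + 0\right) 4 U^{2} = 4 \cdot 4 U^{2} = 16 U^{2}$)
$Z{\left(-166 \right)} - -9234 = 16 \left(-166\right)^{2} - -9234 = 16 \cdot 27556 + 9234 = 440896 + 9234 = 450130$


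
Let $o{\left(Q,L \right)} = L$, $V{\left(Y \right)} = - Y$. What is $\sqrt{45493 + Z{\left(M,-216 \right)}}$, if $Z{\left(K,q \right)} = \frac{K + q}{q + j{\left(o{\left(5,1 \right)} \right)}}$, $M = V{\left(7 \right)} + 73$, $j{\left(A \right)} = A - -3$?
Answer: $\frac{\sqrt{511167298}}{106} \approx 213.29$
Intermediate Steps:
$j{\left(A \right)} = 3 + A$ ($j{\left(A \right)} = A + 3 = 3 + A$)
$M = 66$ ($M = \left(-1\right) 7 + 73 = -7 + 73 = 66$)
$Z{\left(K,q \right)} = \frac{K + q}{4 + q}$ ($Z{\left(K,q \right)} = \frac{K + q}{q + \left(3 + 1\right)} = \frac{K + q}{q + 4} = \frac{K + q}{4 + q}$)
$\sqrt{45493 + Z{\left(M,-216 \right)}} = \sqrt{45493 + \frac{66 - 216}{4 - 216}} = \sqrt{45493 + \frac{1}{-212} \left(-150\right)} = \sqrt{45493 - - \frac{75}{106}} = \sqrt{45493 + \frac{75}{106}} = \sqrt{\frac{4822333}{106}} = \frac{\sqrt{511167298}}{106}$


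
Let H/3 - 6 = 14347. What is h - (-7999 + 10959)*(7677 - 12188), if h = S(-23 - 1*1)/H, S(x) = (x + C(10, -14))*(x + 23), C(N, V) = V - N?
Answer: 191649293696/14353 ≈ 1.3353e+7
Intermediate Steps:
H = 43059 (H = 18 + 3*14347 = 18 + 43041 = 43059)
S(x) = (-24 + x)*(23 + x) (S(x) = (x + (-14 - 1*10))*(x + 23) = (x + (-14 - 10))*(23 + x) = (x - 24)*(23 + x) = (-24 + x)*(23 + x))
h = 16/14353 (h = (-552 + (-23 - 1*1)**2 - (-23 - 1*1))/43059 = (-552 + (-23 - 1)**2 - (-23 - 1))*(1/43059) = (-552 + (-24)**2 - 1*(-24))*(1/43059) = (-552 + 576 + 24)*(1/43059) = 48*(1/43059) = 16/14353 ≈ 0.0011148)
h - (-7999 + 10959)*(7677 - 12188) = 16/14353 - (-7999 + 10959)*(7677 - 12188) = 16/14353 - 2960*(-4511) = 16/14353 - 1*(-13352560) = 16/14353 + 13352560 = 191649293696/14353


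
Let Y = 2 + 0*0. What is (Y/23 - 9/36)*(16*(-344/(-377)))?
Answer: -20640/8671 ≈ -2.3803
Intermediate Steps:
Y = 2 (Y = 2 + 0 = 2)
(Y/23 - 9/36)*(16*(-344/(-377))) = (2/23 - 9/36)*(16*(-344/(-377))) = (2*(1/23) - 9*1/36)*(16*(-344*(-1/377))) = (2/23 - ¼)*(16*(344/377)) = -15/92*5504/377 = -20640/8671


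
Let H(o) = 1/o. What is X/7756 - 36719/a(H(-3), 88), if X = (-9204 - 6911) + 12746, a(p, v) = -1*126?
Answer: 2901715/9972 ≈ 290.99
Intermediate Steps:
a(p, v) = -126
X = -3369 (X = -16115 + 12746 = -3369)
X/7756 - 36719/a(H(-3), 88) = -3369/7756 - 36719/(-126) = -3369*1/7756 - 36719*(-1/126) = -3369/7756 + 36719/126 = 2901715/9972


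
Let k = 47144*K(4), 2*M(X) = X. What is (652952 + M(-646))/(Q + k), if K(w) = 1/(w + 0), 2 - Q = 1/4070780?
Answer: 2656709080620/47986354639 ≈ 55.364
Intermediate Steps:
M(X) = X/2
Q = 8141559/4070780 (Q = 2 - 1/4070780 = 8141559/4070780 ≈ 2.0000)
K(w) = 1/w
k = 11786 (k = 47144/4 = 47144*(¼) = 11786)
(652952 + M(-646))/(Q + k) = (652952 + (½)*(-646))/(8141559/4070780 + 11786) = (652952 - 323)/(47986354639/4070780) = 652629*(4070780/47986354639) = 2656709080620/47986354639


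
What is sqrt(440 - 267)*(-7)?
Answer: -7*sqrt(173) ≈ -92.071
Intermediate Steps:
sqrt(440 - 267)*(-7) = sqrt(173)*(-7) = -7*sqrt(173)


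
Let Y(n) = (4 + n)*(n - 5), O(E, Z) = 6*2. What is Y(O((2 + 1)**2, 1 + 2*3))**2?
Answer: 12544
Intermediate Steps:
O(E, Z) = 12
Y(n) = (-5 + n)*(4 + n) (Y(n) = (4 + n)*(-5 + n) = (-5 + n)*(4 + n))
Y(O((2 + 1)**2, 1 + 2*3))**2 = (-20 + 12**2 - 1*12)**2 = (-20 + 144 - 12)**2 = 112**2 = 12544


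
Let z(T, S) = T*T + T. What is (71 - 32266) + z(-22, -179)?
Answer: -31733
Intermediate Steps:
z(T, S) = T + T² (z(T, S) = T² + T = T + T²)
(71 - 32266) + z(-22, -179) = (71 - 32266) - 22*(1 - 22) = -32195 - 22*(-21) = -32195 + 462 = -31733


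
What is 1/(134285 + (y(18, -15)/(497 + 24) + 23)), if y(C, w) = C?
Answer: 521/69974486 ≈ 7.4456e-6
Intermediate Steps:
1/(134285 + (y(18, -15)/(497 + 24) + 23)) = 1/(134285 + (18/(497 + 24) + 23)) = 1/(134285 + (18/521 + 23)) = 1/(134285 + 12001/521) = 1/(69974486/521) = 521/69974486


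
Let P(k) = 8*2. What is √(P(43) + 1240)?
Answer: 2*√314 ≈ 35.440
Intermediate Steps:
P(k) = 16
√(P(43) + 1240) = √(16 + 1240) = √1256 = 2*√314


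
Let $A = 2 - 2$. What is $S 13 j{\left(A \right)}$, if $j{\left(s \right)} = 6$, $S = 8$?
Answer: $624$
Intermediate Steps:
$A = 0$
$S 13 j{\left(A \right)} = 8 \cdot 13 \cdot 6 = 104 \cdot 6 = 624$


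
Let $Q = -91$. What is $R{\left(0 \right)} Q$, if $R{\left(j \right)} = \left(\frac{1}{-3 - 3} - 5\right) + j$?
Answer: $\frac{2821}{6} \approx 470.17$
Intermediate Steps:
$R{\left(j \right)} = - \frac{31}{6} + j$ ($R{\left(j \right)} = \left(\frac{1}{-6} - 5\right) + j = \left(- \frac{1}{6} - 5\right) + j = - \frac{31}{6} + j$)
$R{\left(0 \right)} Q = \left(- \frac{31}{6} + 0\right) \left(-91\right) = \left(- \frac{31}{6}\right) \left(-91\right) = \frac{2821}{6}$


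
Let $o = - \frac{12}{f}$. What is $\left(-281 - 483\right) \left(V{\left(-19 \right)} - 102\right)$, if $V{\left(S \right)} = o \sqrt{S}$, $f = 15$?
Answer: $77928 + \frac{3056 i \sqrt{19}}{5} \approx 77928.0 + 2664.2 i$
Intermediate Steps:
$o = - \frac{4}{5}$ ($o = - \frac{12}{15} = \left(-12\right) \frac{1}{15} = - \frac{4}{5} \approx -0.8$)
$V{\left(S \right)} = - \frac{4 \sqrt{S}}{5}$
$\left(-281 - 483\right) \left(V{\left(-19 \right)} - 102\right) = \left(-281 - 483\right) \left(- \frac{4 \sqrt{-19}}{5} - 102\right) = - 764 \left(- \frac{4 i \sqrt{19}}{5} - 102\right) = - 764 \left(-102 - \frac{4 i \sqrt{19}}{5}\right) = 77928 + \frac{3056 i \sqrt{19}}{5}$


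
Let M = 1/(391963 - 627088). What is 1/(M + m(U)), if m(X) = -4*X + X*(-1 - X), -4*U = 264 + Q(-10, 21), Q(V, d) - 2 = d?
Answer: -3762000/18017393641 ≈ -0.00020880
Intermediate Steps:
Q(V, d) = 2 + d
U = -287/4 (U = -(264 + (2 + 21))/4 = -(264 + 23)/4 = -¼*287 = -287/4 ≈ -71.750)
M = -1/235125 (M = 1/(-235125) = -1/235125 ≈ -4.2531e-6)
1/(M + m(U)) = 1/(-1/235125 - 1*(-287/4)*(5 - 287/4)) = 1/(-1/235125 - 1*(-287/4)*(-267/4)) = 1/(-1/235125 - 76629/16) = 1/(-18017393641/3762000) = -3762000/18017393641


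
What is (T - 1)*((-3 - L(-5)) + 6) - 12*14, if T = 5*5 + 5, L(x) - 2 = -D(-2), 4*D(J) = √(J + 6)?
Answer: -249/2 ≈ -124.50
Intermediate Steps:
D(J) = √(6 + J)/4 (D(J) = √(J + 6)/4 = √(6 + J)/4)
L(x) = 3/2 (L(x) = 2 - √(6 - 2)/4 = 2 - √4/4 = 2 - 2/4 = 2 - 1*½ = 2 - ½ = 3/2)
T = 30 (T = 25 + 5 = 30)
(T - 1)*((-3 - L(-5)) + 6) - 12*14 = (30 - 1)*((-3 - 1*3/2) + 6) - 12*14 = 29*((-3 - 3/2) + 6) - 168 = 29*(-9/2 + 6) - 168 = 29*(3/2) - 168 = 87/2 - 168 = -249/2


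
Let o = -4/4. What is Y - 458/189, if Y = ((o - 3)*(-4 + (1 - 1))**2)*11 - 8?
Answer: -135026/189 ≈ -714.42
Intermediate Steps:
o = -1 (o = -4*1/4 = -1)
Y = -712 (Y = ((-1 - 3)*(-4 + (1 - 1))**2)*11 - 8 = -4*(-4 + 0)**2*11 - 8 = -4*(-4)**2*11 - 8 = -4*16*11 - 8 = -64*11 - 8 = -704 - 8 = -712)
Y - 458/189 = -712 - 458/189 = -135026/189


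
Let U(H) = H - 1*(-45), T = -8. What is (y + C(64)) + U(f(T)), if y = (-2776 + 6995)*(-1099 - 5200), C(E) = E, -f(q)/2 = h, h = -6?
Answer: -26575360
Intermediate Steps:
f(q) = 12 (f(q) = -2*(-6) = 12)
U(H) = 45 + H (U(H) = H + 45 = 45 + H)
y = -26575481 (y = 4219*(-6299) = -26575481)
(y + C(64)) + U(f(T)) = (-26575481 + 64) + (45 + 12) = -26575417 + 57 = -26575360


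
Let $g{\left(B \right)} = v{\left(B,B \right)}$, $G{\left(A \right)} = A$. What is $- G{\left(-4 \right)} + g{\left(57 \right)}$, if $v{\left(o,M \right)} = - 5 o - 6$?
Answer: $-287$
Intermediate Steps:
$v{\left(o,M \right)} = -6 - 5 o$
$g{\left(B \right)} = -6 - 5 B$
$- G{\left(-4 \right)} + g{\left(57 \right)} = \left(-1\right) \left(-4\right) - 291 = 4 - 291 = -287$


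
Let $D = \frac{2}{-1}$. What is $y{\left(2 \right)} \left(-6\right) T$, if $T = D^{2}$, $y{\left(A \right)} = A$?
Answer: $-48$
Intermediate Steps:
$D = -2$ ($D = 2 \left(-1\right) = -2$)
$T = 4$ ($T = \left(-2\right)^{2} = 4$)
$y{\left(2 \right)} \left(-6\right) T = 2 \left(-6\right) 4 = \left(-12\right) 4 = -48$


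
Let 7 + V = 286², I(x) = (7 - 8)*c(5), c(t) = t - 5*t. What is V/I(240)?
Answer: 81789/20 ≈ 4089.4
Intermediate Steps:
c(t) = -4*t
I(x) = 20 (I(x) = (7 - 8)*(-4*5) = -1*(-20) = 20)
V = 81789 (V = -7 + 286² = -7 + 81796 = 81789)
V/I(240) = 81789/20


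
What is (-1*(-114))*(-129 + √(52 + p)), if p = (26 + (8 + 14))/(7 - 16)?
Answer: -14706 + 76*√105 ≈ -13927.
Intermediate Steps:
p = -16/3 (p = (26 + 22)/(-9) = 48*(-⅑) = -16/3 ≈ -5.3333)
(-1*(-114))*(-129 + √(52 + p)) = (-1*(-114))*(-129 + √(52 - 16/3)) = 114*(-129 + √(140/3)) = 114*(-129 + 2*√105/3) = -14706 + 76*√105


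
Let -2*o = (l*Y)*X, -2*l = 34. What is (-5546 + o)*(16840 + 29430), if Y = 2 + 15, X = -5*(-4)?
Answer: -122893120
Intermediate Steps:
l = -17 (l = -½*34 = -17)
X = 20
Y = 17
o = 2890 (o = -(-17*17)*20/2 = -(-289)*20/2 = -½*(-5780) = 2890)
(-5546 + o)*(16840 + 29430) = (-5546 + 2890)*(16840 + 29430) = -2656*46270 = -122893120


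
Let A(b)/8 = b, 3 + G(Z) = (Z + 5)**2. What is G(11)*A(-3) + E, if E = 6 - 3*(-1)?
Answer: -6063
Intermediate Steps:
G(Z) = -3 + (5 + Z)**2 (G(Z) = -3 + (Z + 5)**2 = -3 + (5 + Z)**2)
A(b) = 8*b
E = 9 (E = 6 + 3 = 9)
G(11)*A(-3) + E = (-3 + (5 + 11)**2)*(8*(-3)) + 9 = (-3 + 16**2)*(-24) + 9 = (-3 + 256)*(-24) + 9 = 253*(-24) + 9 = -6072 + 9 = -6063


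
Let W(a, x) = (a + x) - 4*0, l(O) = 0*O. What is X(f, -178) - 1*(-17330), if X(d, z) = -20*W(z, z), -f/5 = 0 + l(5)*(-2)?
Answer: 24450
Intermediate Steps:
l(O) = 0
f = 0 (f = -5*(0 + 0*(-2)) = -5*(0 + 0) = -5*0 = 0)
W(a, x) = a + x (W(a, x) = (a + x) + 0 = a + x)
X(d, z) = -40*z (X(d, z) = -20*(z + z) = -40*z)
X(f, -178) - 1*(-17330) = -40*(-178) - 1*(-17330) = 7120 + 17330 = 24450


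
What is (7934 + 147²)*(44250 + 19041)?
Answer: 1869806013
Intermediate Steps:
(7934 + 147²)*(44250 + 19041) = (7934 + 21609)*63291 = 29543*63291 = 1869806013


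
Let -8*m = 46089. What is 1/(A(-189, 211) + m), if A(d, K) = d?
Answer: -8/47601 ≈ -0.00016806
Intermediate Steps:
m = -46089/8 (m = -⅛*46089 = -46089/8 ≈ -5761.1)
1/(A(-189, 211) + m) = 1/(-189 - 46089/8) = 1/(-47601/8) = -8/47601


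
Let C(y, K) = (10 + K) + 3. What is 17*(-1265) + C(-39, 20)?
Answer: -21472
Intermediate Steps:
C(y, K) = 13 + K
17*(-1265) + C(-39, 20) = 17*(-1265) + (13 + 20) = -21505 + 33 = -21472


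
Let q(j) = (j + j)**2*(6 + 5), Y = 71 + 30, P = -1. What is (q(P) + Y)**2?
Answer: 21025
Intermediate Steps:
Y = 101
q(j) = 44*j**2 (q(j) = (2*j)**2*11 = (4*j**2)*11 = 44*j**2)
(q(P) + Y)**2 = (44*(-1)**2 + 101)**2 = (44*1 + 101)**2 = (44 + 101)**2 = 145**2 = 21025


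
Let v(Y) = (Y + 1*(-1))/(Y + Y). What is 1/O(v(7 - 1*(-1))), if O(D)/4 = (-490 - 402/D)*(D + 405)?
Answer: -14/31987397 ≈ -4.3767e-7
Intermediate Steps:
v(Y) = (-1 + Y)/(2*Y) (v(Y) = (Y - 1)/((2*Y)) = (-1 + Y)*(1/(2*Y)) = (-1 + Y)/(2*Y))
O(D) = 4*(-490 - 402/D)*(405 + D) (O(D) = 4*((-490 - 402/D)*(D + 405)) = 4*((-490 - 402/D)*(405 + D)) = 4*(-490 - 402/D)*(405 + D))
1/O(v(7 - 1*(-1))) = 1/(-795408 - 651240*2*(7 - 1*(-1))/(-1 + (7 - 1*(-1))) - 980*(-1 + (7 - 1*(-1)))/(7 - 1*(-1))) = 1/(-795408 - 651240*2*(7 + 1)/(-1 + (7 + 1)) - 980*(-1 + (7 + 1))/(7 + 1)) = 1/(-795408 - 651240*16/(-1 + 8) - 980*(-1 + 8)/8) = 1/(-795408 - 651240/((1/2)*(1/8)*7) - 980*7/8) = 1/(-795408 - 651240/7/16 - 1960*7/16) = 1/(-795408 - 651240*16/7 - 1715/2) = 1/(-795408 - 10419840/7 - 1715/2) = 1/(-31987397/14) = -14/31987397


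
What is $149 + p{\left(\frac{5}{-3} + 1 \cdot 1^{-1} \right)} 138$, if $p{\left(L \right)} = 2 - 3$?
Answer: $11$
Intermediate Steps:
$p{\left(L \right)} = -1$
$149 + p{\left(\frac{5}{-3} + 1 \cdot 1^{-1} \right)} 138 = 149 - 138 = 11$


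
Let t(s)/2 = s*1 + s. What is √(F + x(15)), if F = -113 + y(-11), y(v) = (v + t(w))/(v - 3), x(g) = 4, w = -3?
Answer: 3*I*√2338/14 ≈ 10.361*I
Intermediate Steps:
t(s) = 4*s (t(s) = 2*(s*1 + s) = 2*(s + s) = 2*(2*s) = 4*s)
y(v) = (-12 + v)/(-3 + v) (y(v) = (v + 4*(-3))/(v - 3) = (v - 12)/(-3 + v) = (-12 + v)/(-3 + v))
F = -1559/14 (F = -113 + (-12 - 11)/(-3 - 11) = -113 - 23/(-14) = -113 - 1/14*(-23) = -113 + 23/14 = -1559/14 ≈ -111.36)
√(F + x(15)) = √(-1559/14 + 4) = √(-1503/14) = 3*I*√2338/14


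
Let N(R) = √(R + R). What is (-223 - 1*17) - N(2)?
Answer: -242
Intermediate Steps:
N(R) = √2*√R (N(R) = √(2*R) = √2*√R)
(-223 - 1*17) - N(2) = (-223 - 1*17) - √2*√2 = (-223 - 17) - 1*2 = -240 - 2 = -242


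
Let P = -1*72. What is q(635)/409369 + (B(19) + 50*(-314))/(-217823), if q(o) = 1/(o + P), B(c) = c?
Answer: 3614074725530/50202700815781 ≈ 0.071990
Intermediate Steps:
P = -72
q(o) = 1/(-72 + o) (q(o) = 1/(o - 72) = 1/(-72 + o))
q(635)/409369 + (B(19) + 50*(-314))/(-217823) = 1/((-72 + 635)*409369) + (19 + 50*(-314))/(-217823) = (1/409369)/563 + (19 - 15700)*(-1/217823) = (1/563)*(1/409369) - 15681*(-1/217823) = 1/230474747 + 15681/217823 = 3614074725530/50202700815781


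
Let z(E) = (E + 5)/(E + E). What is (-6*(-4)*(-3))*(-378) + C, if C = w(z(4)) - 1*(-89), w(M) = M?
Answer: 218449/8 ≈ 27306.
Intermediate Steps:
z(E) = (5 + E)/(2*E) (z(E) = (5 + E)/((2*E)) = (5 + E)*(1/(2*E)) = (5 + E)/(2*E))
C = 721/8 (C = (1/2)*(5 + 4)/4 - 1*(-89) = (1/2)*(1/4)*9 + 89 = 9/8 + 89 = 721/8 ≈ 90.125)
(-6*(-4)*(-3))*(-378) + C = (-6*(-4)*(-3))*(-378) + 721/8 = (24*(-3))*(-378) + 721/8 = -72*(-378) + 721/8 = 27216 + 721/8 = 218449/8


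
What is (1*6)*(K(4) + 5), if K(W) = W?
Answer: 54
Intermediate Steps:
(1*6)*(K(4) + 5) = (1*6)*(4 + 5) = 6*9 = 54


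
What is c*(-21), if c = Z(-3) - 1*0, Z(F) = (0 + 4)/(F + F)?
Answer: 14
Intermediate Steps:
Z(F) = 2/F (Z(F) = 4/((2*F)) = 4*(1/(2*F)) = 2/F)
c = -2/3 (c = 2/(-3) - 1*0 = 2*(-1/3) + 0 = -2/3 + 0 = -2/3 ≈ -0.66667)
c*(-21) = -2/3*(-21) = 14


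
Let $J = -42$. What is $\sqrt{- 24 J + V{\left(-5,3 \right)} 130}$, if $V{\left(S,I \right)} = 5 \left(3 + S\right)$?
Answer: $2 i \sqrt{73} \approx 17.088 i$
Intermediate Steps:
$V{\left(S,I \right)} = 15 + 5 S$
$\sqrt{- 24 J + V{\left(-5,3 \right)} 130} = \sqrt{\left(-24\right) \left(-42\right) + \left(15 + 5 \left(-5\right)\right) 130} = \sqrt{1008 + \left(15 - 25\right) 130} = \sqrt{1008 - 1300} = \sqrt{-292} = 2 i \sqrt{73}$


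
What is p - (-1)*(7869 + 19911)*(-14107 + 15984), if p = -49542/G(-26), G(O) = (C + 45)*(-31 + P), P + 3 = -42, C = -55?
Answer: 19814338029/380 ≈ 5.2143e+7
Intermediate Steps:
P = -45 (P = -3 - 42 = -45)
G(O) = 760 (G(O) = (-55 + 45)*(-31 - 45) = -10*(-76) = 760)
p = -24771/380 (p = -49542/760 = -49542*1/760 = -24771/380 ≈ -65.187)
p - (-1)*(7869 + 19911)*(-14107 + 15984) = -24771/380 - (-1)*(7869 + 19911)*(-14107 + 15984) = -24771/380 - (-1)*27780*1877 = -24771/380 - (-1)*52143060 = -24771/380 - 1*(-52143060) = -24771/380 + 52143060 = 19814338029/380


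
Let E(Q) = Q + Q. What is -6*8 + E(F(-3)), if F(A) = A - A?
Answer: -48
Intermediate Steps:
F(A) = 0
E(Q) = 2*Q
-6*8 + E(F(-3)) = -6*8 + 2*0 = -48 + 0 = -48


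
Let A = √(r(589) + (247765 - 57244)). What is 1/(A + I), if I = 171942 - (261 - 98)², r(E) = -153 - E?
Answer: 145373/21133119350 - √189779/21133119350 ≈ 6.8583e-6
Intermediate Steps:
A = √189779 (A = √((-153 - 1*589) + (247765 - 57244)) = √((-153 - 589) + 190521) = √(-742 + 190521) = √189779 ≈ 435.64)
I = 145373 (I = 171942 - 1*163² = 171942 - 1*26569 = 171942 - 26569 = 145373)
1/(A + I) = 1/(√189779 + 145373) = 1/(145373 + √189779)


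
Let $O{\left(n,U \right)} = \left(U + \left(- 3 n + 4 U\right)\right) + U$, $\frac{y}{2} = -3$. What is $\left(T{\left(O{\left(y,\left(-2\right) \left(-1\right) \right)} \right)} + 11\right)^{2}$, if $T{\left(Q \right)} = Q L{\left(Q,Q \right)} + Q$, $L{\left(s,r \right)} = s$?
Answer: $885481$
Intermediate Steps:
$y = -6$ ($y = 2 \left(-3\right) = -6$)
$O{\left(n,U \right)} = - 3 n + 6 U$ ($O{\left(n,U \right)} = \left(- 3 n + 5 U\right) + U = - 3 n + 6 U$)
$T{\left(Q \right)} = Q + Q^{2}$ ($T{\left(Q \right)} = Q Q + Q = Q^{2} + Q = Q + Q^{2}$)
$\left(T{\left(O{\left(y,\left(-2\right) \left(-1\right) \right)} \right)} + 11\right)^{2} = \left(\left(\left(-3\right) \left(-6\right) + 6 \left(\left(-2\right) \left(-1\right)\right)\right) \left(1 + \left(\left(-3\right) \left(-6\right) + 6 \left(\left(-2\right) \left(-1\right)\right)\right)\right) + 11\right)^{2} = \left(\left(18 + 6 \cdot 2\right) \left(1 + \left(18 + 6 \cdot 2\right)\right) + 11\right)^{2} = \left(\left(18 + 12\right) \left(1 + \left(18 + 12\right)\right) + 11\right)^{2} = \left(30 \left(1 + 30\right) + 11\right)^{2} = \left(30 \cdot 31 + 11\right)^{2} = \left(930 + 11\right)^{2} = 941^{2} = 885481$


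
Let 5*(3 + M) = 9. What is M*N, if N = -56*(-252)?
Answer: -84672/5 ≈ -16934.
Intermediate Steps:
M = -6/5 (M = -3 + (⅕)*9 = -3 + 9/5 = -6/5 ≈ -1.2000)
N = 14112
M*N = -6/5*14112 = -84672/5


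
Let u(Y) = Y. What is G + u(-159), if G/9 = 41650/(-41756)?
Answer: -3507027/20878 ≈ -167.98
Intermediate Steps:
G = -187425/20878 (G = 9*(41650/(-41756)) = 9*(41650*(-1/41756)) = 9*(-20825/20878) = -187425/20878 ≈ -8.9772)
G + u(-159) = -187425/20878 - 159 = -3507027/20878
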